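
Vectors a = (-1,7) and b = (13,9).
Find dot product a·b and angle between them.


a·b = -1*13 + 7*9 = -13 + 63 = 50
|a| = sqrt(1+49) = 7.0711
|b| = sqrt(169+81) = 15.8114
cos(theta) = 50/(sqrt(50)*sqrt(250)) = 50/sqrt(12500) = 0.447214
theta = arccos(50/sqrt(12500)) = 63.4349 degrees

a·b = 50, theta = 63.4349 deg


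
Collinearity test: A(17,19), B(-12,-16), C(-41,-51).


17*(-16+ 51) - 12*(-51-19) - 41*(19+ 16)
= 595 + 840 - 1435 = 0

Yes, collinear (determinant = 0)


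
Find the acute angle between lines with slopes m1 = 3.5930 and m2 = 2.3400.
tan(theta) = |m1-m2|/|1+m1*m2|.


m1-m2 = 1.253
1+m1*m2 = 9.40762
tan(theta) = |1.253/9.40762| = 0.133190
theta = arctan(|1.253/9.40762|) = 7.5866 degrees (acute angle)

7.5866 degrees


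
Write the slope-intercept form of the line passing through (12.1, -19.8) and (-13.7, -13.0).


m = (6.8)/(-25.8) = -0.2636
b = y1 - m*x1 = -19.8 - (6.8*12.1)/(-25.8) = -19.8 + 3.1891 = -16.6109

y = -0.2636x - 16.6109


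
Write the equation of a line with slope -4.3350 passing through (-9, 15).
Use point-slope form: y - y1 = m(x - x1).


y - 15 = -4.3350(x + 9)
y = -4.3350x + 15 + 4.3350*(-9)
y = -4.3350x - 24.0150

y = -4.3350x - 24.0150


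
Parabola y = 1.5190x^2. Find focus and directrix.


a = 1.5190
1/(4a) = 0.1646
Focus = (0, 0.1646)
Directrix: y = -0.1646

Focus = (0, 0.1646), Directrix: y = -0.1646


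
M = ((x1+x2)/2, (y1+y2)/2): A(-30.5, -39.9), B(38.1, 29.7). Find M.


Mx = (-30.5 + 38.1)/2 = 7.6/2 = 3.8000
My = (-39.9 + 29.7)/2 = -10.2/2 = -5.1000

(3.8000, -5.1000)


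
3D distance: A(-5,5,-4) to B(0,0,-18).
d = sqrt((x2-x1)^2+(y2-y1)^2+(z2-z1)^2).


dx=5, dy=-5, dz=-14
d = sqrt(25+25+196) = sqrt(246) = 15.6844

15.6844


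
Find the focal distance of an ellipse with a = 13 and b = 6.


c^2 = 13^2 - 6^2 = 169 - 36 = 133
c = sqrt(133) = 11.5326

c = 11.5326


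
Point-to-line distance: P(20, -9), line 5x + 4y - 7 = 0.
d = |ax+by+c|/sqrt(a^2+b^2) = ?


|5*20 + 4*(-9) - 7| = |57| = 57
sqrt(25 + 16) = sqrt(41) = 6.4031
d = 57/sqrt(41) = 8.9019

8.9019


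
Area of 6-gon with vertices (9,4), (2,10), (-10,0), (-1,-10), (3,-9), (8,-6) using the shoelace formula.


sum(xi*y_{i+1}) = 9*10 + 2*0 - 10*(-10) - 1*(-9) + 3*(-6) + 8*4 = 213
sum(yi*x_{i+1}) = 4*2 + 10*(-10) + 0*(-1) - 10*3 - 9*8 - 6*9 = -248
Area = |213 + 248|/2 = 461/2 = 230.5000

230.5000 sq units


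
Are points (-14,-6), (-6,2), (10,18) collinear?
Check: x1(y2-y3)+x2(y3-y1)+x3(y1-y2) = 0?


-14*(2-18) - 6*(18+ 6) + 10*(-6-2)
= 224 - 144 - 80 = 0

Yes, collinear (determinant = 0)


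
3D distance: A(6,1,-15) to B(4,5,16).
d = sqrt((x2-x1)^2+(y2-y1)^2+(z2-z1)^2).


dx=-2, dy=4, dz=31
d = sqrt(4+16+961) = sqrt(981) = 31.3209

31.3209


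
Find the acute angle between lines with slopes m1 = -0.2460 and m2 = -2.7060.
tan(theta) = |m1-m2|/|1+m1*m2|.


m1-m2 = 2.46
1+m1*m2 = 1.665676
tan(theta) = |2.46/1.665676| = 1.476878
theta = arctan(|2.46/1.665676|) = 55.8979 degrees (acute angle)

55.8979 degrees


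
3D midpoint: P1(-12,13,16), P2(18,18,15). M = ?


Mx = (-12+18)/2 = 3.0000
My = (13+18)/2 = 15.5000
Mz = (16+15)/2 = 15.5000

M = (3.0000, 15.5000, 15.5000)


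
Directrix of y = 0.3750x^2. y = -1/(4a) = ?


a = 0.3750
1/(4a) = 0.6667
directrix: y = -0.6667 = -0.6667

y = -0.6667


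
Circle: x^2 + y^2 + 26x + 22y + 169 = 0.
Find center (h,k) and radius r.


h = -D/2 = -26/2 = -13
k = -E/2 = -22/2 = -11
r^2 = h^2 + k^2 - F = 169 + 121 - 169 = 121
r = 11

Center (-13, -11), radius = 11


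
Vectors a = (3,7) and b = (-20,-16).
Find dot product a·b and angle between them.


a·b = 3*(-20) + 7*(-16) = -60 - 112 = -172
|a| = sqrt(9+49) = 7.6158
|b| = sqrt(400+256) = 25.6125
cos(theta) = -172/(sqrt(58)*sqrt(656)) = -172/sqrt(38048) = -0.881785
theta = arccos(-172/sqrt(38048)) = 151.8584 degrees

a·b = -172, theta = 151.8584 deg


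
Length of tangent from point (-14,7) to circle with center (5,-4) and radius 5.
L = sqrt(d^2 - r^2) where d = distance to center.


d = sqrt((-14-5)^2 + (7+ 4)^2) = sqrt(361+121) = 21.9545
L = sqrt(482.0000 - 25) = sqrt(457.0000) = 21.3776

21.3776


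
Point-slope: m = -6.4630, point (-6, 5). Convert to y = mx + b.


y - 5 = -6.4630(x + 6)
y = -6.4630x + 5 + 6.4630*(-6)
y = -6.4630x - 33.7780

y = -6.4630x - 33.7780


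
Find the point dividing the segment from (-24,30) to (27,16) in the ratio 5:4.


Px = (5*27 + 4*(-24))/9 = 39/9 = 4.3333
Py = (5*16 + 4*30)/9 = 200/9 = 22.2222

P = (4.3333, 22.2222)


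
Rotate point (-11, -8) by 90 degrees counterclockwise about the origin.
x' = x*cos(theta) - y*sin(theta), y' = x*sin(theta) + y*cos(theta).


cos(90) = 0, sin(90) = 1
x' = -11*0 + 8*1 = 8
y' = -11*1 - 8*0 = -11

(8, -11)


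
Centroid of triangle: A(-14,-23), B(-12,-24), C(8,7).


Gx = (-14- 12+8)/3 = -18/3 = -6.0000
Gy = (-23- 24+7)/3 = -40/3 = -13.3333

G = (-6.0000, -13.3333)


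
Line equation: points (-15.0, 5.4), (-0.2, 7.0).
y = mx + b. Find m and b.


m = (1.6)/(14.8) = 0.1081
b = y1 - m*x1 = 5.4 - (1.6*(-15.0))/(14.8) = 5.4 + 1.6216 = 7.0216

y = 0.1081x + 7.0216


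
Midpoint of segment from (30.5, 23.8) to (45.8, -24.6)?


Mx = (30.5 + 45.8)/2 = 76.3/2 = 38.1500
My = (23.8 - 24.6)/2 = -0.8/2 = -0.4000

(38.1500, -0.4000)


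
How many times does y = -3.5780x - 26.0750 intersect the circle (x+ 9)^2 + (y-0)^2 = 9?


Substitute y = -3.5780x - 26.0750: (x+ 9)^2 + (-3.5780x- 26.0750-0)^2 = 9
Expand to Ax^2 + Bx + C = 0, where b-k = -26.075
A = 1+m^2 = 13.802084
B = 2(m(b-k) - h) = 2(-3.5780*(-26.075) + 9) = 204.5927
C = h^2 + (b-k)^2 - r^2 = 81 + 679.905625 - 9 = 751.905625
disc = B^2-4AC = 41858.1729 - 41511.4584 = 346.7145
disc > 0

2 intersection points


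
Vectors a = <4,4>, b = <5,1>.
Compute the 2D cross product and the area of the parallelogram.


cross = 4*1 - 4*5 = 4 - 20 = -16
Parallelogram area = |-16| = 16

cross = -16, parallelogram area = 16


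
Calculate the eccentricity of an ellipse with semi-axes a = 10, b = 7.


c = sqrt(100-49) = sqrt(51) = 7.1414
e = c/a = sqrt(51)/10 = 0.7141

e = 0.7141


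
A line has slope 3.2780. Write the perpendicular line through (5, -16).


Perpendicular slope = -1/m1 = -1/3.2780 = -0.3051
b2 = y0 - m2*x0 = -16 + 5/3.2780 = -16 + 1.5253 = -14.4747

y = -0.3051x - 14.4747


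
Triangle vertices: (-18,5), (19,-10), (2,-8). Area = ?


-18*(-10+ 8) = 36
19*(-8-5) = -247
2*(5+ 10) = 30
sum = -181
Area = |-181|/2 = 90.5000

90.5000 sq units


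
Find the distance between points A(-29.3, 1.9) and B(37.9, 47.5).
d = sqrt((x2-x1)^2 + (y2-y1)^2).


dx = 37.9 + 29.3 = 67.2
dy = 47.5 - 1.9 = 45.6
d = sqrt(4515.84 + 2079.36) = sqrt(6595.2) = 81.2108

81.2108


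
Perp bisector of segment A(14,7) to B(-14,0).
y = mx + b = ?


Midpoint = (0, 3.5)
Slope of AB = dy/dx = -7/(-28) = 0.2500
Perp slope = -dx/dy = -28/7 = -4.0000
b = My - (perp slope)*Mx = 3.5 + (-28*0)/(-7) = 3.5 + 0 = 3.5000

y = -4.0000x + 3.5000


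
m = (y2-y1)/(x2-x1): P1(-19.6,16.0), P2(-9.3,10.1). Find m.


dy = 10.1 - 16.0 = -5.9
dx = -9.3 + 19.6 = 10.3
m = -5.9/10.3 = -0.5728

m = -0.5728


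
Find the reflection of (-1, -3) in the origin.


Reflection rule for origin: (-x, -y)
(-1, -3) -> (1, 3)

(1, 3)


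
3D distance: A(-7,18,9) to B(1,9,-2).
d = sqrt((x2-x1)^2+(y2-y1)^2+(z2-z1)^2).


dx=8, dy=-9, dz=-11
d = sqrt(64+81+121) = sqrt(266) = 16.3095

16.3095


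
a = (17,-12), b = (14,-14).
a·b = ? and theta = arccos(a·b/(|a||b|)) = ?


a·b = 17*14 - 12*(-14) = 238 + 168 = 406
|a| = sqrt(289+144) = 20.8087
|b| = sqrt(196+196) = 19.7990
cos(theta) = 406/(sqrt(433)*sqrt(392)) = 406/sqrt(169736) = 0.985460
theta = arccos(406/sqrt(169736)) = 9.7824 degrees

a·b = 406, theta = 9.7824 deg


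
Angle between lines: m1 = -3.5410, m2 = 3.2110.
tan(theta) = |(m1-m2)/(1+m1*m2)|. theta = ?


m1-m2 = -6.752
1+m1*m2 = -10.370151
tan(theta) = |-6.752/(-10.370151)| = 0.651099
theta = arctan(|-6.752/(-10.370151)|) = 33.0681 degrees (acute angle)

33.0681 degrees


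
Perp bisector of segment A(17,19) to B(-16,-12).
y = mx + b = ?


Midpoint = (0.5, 3.5)
Slope of AB = dy/dx = -31/(-33) = 0.9394
Perp slope = -dx/dy = -33/31 = -1.0645
b = My - (perp slope)*Mx = 3.5 + (-33*0.5)/(-31) = 3.5 + 0.5323 = 4.0323

y = -1.0645x + 4.0323


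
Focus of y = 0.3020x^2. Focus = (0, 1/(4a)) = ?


a = 0.3020
4a = 1.2080
focus = (0, 1/1.2080) = (0, 0.8278)

Focus = (0, 0.8278)


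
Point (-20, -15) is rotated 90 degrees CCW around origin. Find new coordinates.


cos(90) = 0, sin(90) = 1
x' = -20*0 + 15*1 = 15
y' = -20*1 - 15*0 = -20

(15, -20)


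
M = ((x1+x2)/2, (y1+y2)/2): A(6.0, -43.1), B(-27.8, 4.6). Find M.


Mx = (6.0 - 27.8)/2 = -21.8/2 = -10.9000
My = (-43.1 + 4.6)/2 = -38.5/2 = -19.2500

(-10.9000, -19.2500)


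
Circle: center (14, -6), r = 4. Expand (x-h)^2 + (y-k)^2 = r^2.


(x-14)^2 + (y+ 6)^2 = 4^2
D = -2h = -28, E = -2k = 12
F = h^2+k^2-r^2 = 196+36-16 = 216

x^2 + y^2 - 28x + 12y + 216 = 0


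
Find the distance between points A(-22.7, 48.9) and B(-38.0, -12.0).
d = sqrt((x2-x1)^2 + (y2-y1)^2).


dx = -38.0 + 22.7 = -15.3
dy = -12.0 - 48.9 = -60.9
d = sqrt(234.09 + 3708.81) = sqrt(3942.9) = 62.7925

62.7925


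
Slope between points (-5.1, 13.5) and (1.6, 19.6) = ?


dy = 19.6 - 13.5 = 6.1
dx = 1.6 + 5.1 = 6.7
m = 6.1/6.7 = 0.9104

m = 0.9104


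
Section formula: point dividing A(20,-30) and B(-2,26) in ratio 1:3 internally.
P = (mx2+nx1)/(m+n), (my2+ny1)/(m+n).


Px = (1*(-2) + 3*20)/4 = 58/4 = 14.5000
Py = (1*26 + 3*(-30))/4 = -64/4 = -16.0000

P = (14.5000, -16.0000)


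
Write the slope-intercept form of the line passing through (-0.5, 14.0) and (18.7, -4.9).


m = (-18.9)/(19.2) = -0.9844
b = y1 - m*x1 = 14.0 - (-18.9*(-0.5))/(19.2) = 14.0 - 0.4922 = 13.5078

y = -0.9844x + 13.5078


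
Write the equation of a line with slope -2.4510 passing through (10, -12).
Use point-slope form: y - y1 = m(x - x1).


y + 12 = -2.4510(x - 10)
y = -2.4510x - 12 + 2.4510*10
y = -2.4510x + 12.5100

y = -2.4510x + 12.5100


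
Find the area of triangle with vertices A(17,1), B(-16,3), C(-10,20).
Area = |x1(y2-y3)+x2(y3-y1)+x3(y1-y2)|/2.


17*(3-20) = -289
-16*(20-1) = -304
-10*(1-3) = 20
sum = -573
Area = |-573|/2 = 286.5000

286.5000 sq units


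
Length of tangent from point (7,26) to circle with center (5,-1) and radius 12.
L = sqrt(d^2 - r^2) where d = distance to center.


d = sqrt((7-5)^2 + (26+ 1)^2) = sqrt(4+729) = 27.0740
L = sqrt(733.0000 - 144) = sqrt(589.0000) = 24.2693

24.2693


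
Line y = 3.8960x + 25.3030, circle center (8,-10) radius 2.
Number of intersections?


Substitute y = 3.8960x + 25.3030: (x-8)^2 + (3.8960x+25.3030+ 10)^2 = 4
Expand to Ax^2 + Bx + C = 0, where b-k = 35.303
A = 1+m^2 = 16.178816
B = 2(m(b-k) - h) = 2(3.8960*35.303 - 8) = 259.080976
C = h^2 + (b-k)^2 - r^2 = 64 + 1246.301809 - 4 = 1306.301809
disc = B^2-4AC = 67122.9521 - 84537.6664 = -17414.7143
disc < 0

0 intersection points


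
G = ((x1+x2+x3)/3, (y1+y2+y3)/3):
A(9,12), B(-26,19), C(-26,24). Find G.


Gx = (9- 26- 26)/3 = -43/3 = -14.3333
Gy = (12+19+24)/3 = 55/3 = 18.3333

G = (-14.3333, 18.3333)


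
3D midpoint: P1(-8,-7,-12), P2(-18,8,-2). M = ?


Mx = (-8- 18)/2 = -13.0000
My = (-7+8)/2 = 0.5000
Mz = (-12- 2)/2 = -7.0000

M = (-13.0000, 0.5000, -7.0000)


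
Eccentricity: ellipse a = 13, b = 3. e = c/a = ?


c = sqrt(169-9) = sqrt(160) = 12.6491
e = c/a = sqrt(160)/13 = 0.9730

e = 0.9730


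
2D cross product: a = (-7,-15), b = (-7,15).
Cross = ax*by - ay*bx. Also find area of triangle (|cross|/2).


cross = -7*15 + 15*(-7) = -105 - 105 = -210
Triangle area = |-210|/2 = 210/2 = 105.0000

cross = -210, triangle area = 105.0000


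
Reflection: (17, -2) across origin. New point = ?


Reflection rule for origin: (-x, -y)
(17, -2) -> (-17, 2)

(-17, 2)


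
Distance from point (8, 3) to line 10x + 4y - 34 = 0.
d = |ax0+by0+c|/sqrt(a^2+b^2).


|10*8 + 4*3 - 34| = |58| = 58
sqrt(100 + 16) = sqrt(116) = 10.7703
d = 58/sqrt(116) = 5.3852

5.3852


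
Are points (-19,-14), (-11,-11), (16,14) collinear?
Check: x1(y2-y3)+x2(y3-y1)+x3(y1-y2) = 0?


-19*(-11-14) - 11*(14+ 14) + 16*(-14+ 11)
= 475 - 308 - 48 = 119

No, not collinear (determinant = 119)


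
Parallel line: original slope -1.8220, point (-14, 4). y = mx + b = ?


Parallel lines have equal slopes.
m2 = -1.8220
b2 = 4 + 1.8220*(-14) = -21.5080

y = -1.8220x - 21.5080


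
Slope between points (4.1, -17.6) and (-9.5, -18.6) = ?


dy = -18.6 + 17.6 = -1.0
dx = -9.5 - 4.1 = -13.6
m = -1.0/(-13.6) = 0.0735

m = 0.0735


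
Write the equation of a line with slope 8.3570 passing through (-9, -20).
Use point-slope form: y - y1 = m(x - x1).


y + 20 = 8.3570(x + 9)
y = 8.3570x - 20 - 8.3570*(-9)
y = 8.3570x + 55.2130

y = 8.3570x + 55.2130


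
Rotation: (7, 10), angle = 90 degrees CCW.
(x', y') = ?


cos(90) = 0, sin(90) = 1
x' = 7*0 - 10*1 = -10
y' = 7*1 + 10*0 = 7

(-10, 7)


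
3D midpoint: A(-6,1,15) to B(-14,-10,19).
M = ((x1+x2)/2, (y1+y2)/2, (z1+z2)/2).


Mx = (-6- 14)/2 = -10.0000
My = (1- 10)/2 = -4.5000
Mz = (15+19)/2 = 17.0000

M = (-10.0000, -4.5000, 17.0000)


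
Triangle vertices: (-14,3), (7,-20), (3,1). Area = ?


-14*(-20-1) = 294
7*(1-3) = -14
3*(3+ 20) = 69
sum = 349
Area = |349|/2 = 174.5000

174.5000 sq units


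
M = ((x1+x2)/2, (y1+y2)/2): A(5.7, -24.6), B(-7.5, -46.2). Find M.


Mx = (5.7 - 7.5)/2 = -1.8/2 = -0.9000
My = (-24.6 - 46.2)/2 = -70.8/2 = -35.4000

(-0.9000, -35.4000)


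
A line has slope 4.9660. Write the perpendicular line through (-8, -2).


Perpendicular slope = -1/m1 = -1/4.9660 = -0.2014
b2 = y0 - m2*x0 = -2 - 8/4.9660 = -2 - 1.6110 = -3.6110

y = -0.2014x - 3.6110


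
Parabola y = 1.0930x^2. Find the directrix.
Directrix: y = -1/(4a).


a = 1.0930
1/(4a) = 0.2287
directrix: y = -0.2287 = -0.2287

y = -0.2287


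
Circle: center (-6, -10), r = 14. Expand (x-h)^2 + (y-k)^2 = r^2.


(x+ 6)^2 + (y+ 10)^2 = 14^2
D = -2h = 12, E = -2k = 20
F = h^2+k^2-r^2 = 36+100-196 = -60

x^2 + y^2 + 12x + 20y - 60 = 0


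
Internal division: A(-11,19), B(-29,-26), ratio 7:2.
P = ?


Px = (7*(-29) + 2*(-11))/9 = -225/9 = -25.0000
Py = (7*(-26) + 2*19)/9 = -144/9 = -16.0000

P = (-25.0000, -16.0000)


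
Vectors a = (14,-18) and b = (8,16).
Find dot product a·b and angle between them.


a·b = 14*8 - 18*16 = 112 - 288 = -176
|a| = sqrt(196+324) = 22.8035
|b| = sqrt(64+256) = 17.8885
cos(theta) = -176/(sqrt(520)*sqrt(320)) = -176/sqrt(166400) = -0.431455
theta = arccos(-176/sqrt(166400)) = 115.5600 degrees

a·b = -176, theta = 115.5600 deg


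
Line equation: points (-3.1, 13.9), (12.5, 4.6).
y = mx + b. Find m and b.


m = (-9.3)/(15.6) = -0.5962
b = y1 - m*x1 = 13.9 - (-9.3*(-3.1))/(15.6) = 13.9 - 1.8481 = 12.0519

y = -0.5962x + 12.0519


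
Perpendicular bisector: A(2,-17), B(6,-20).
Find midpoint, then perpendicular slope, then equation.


Midpoint = (4, -18.5)
Slope of AB = dy/dx = -3/4 = -0.7500
Perp slope = -dx/dy = 4/3 = 1.3333
b = My - (perp slope)*Mx = -18.5 + (4*4)/(-3) = -18.5 - 5.3333 = -23.8333

y = 1.3333x - 23.8333


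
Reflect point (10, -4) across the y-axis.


Reflection rule for y-axis: (-x, y)
(10, -4) -> (-10, -4)

(-10, -4)


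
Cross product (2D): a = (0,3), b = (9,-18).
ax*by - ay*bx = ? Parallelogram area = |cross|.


cross = 0*(-18) - 3*9 = 0 - 27 = -27
Parallelogram area = |-27| = 27

cross = -27, parallelogram area = 27


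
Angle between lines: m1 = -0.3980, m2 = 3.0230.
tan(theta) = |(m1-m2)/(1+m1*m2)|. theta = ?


m1-m2 = -3.421
1+m1*m2 = -0.203154
tan(theta) = |-3.421/(-0.203154)| = 16.839442
theta = arctan(|-3.421/(-0.203154)|) = 86.6015 degrees (acute angle)

86.6015 degrees


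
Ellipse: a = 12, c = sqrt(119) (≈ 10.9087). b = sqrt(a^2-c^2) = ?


b^2 = 12^2 - (sqrt(119))^2 = 144 - 119 = 25
b = sqrt(25) = 5

b = 5


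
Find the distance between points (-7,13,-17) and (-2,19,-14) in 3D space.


dx=5, dy=6, dz=3
d = sqrt(25+36+9) = sqrt(70) = 8.3666

8.3666


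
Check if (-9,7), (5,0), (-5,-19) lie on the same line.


-9*(0+ 19) + 5*(-19-7) - 5*(7-0)
= -171 - 130 - 35 = -336

No, not collinear (determinant = -336)


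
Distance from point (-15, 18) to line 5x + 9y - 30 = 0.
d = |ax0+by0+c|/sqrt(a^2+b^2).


|5*(-15) + 9*18 - 30| = |57| = 57
sqrt(25 + 81) = sqrt(106) = 10.2956
d = 57/sqrt(106) = 5.5363

5.5363


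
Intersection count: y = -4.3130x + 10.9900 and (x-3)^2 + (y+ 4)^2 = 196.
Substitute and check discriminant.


Substitute y = -4.3130x + 10.9900: (x-3)^2 + (-4.3130x+10.9900+ 4)^2 = 196
Expand to Ax^2 + Bx + C = 0, where b-k = 14.99
A = 1+m^2 = 19.601969
B = 2(m(b-k) - h) = 2(-4.3130*14.99 - 3) = -135.30374
C = h^2 + (b-k)^2 - r^2 = 9 + 224.7001 - 196 = 37.7001
disc = B^2-4AC = 18307.1021 - 2955.9848 = 15351.1173
disc > 0

2 intersection points


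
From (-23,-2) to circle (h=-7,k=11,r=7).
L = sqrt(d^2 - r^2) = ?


d = sqrt((-23+ 7)^2 + (-2-11)^2) = sqrt(256+169) = 20.6155
L = sqrt(425.0000 - 49) = sqrt(376.0000) = 19.3907

19.3907


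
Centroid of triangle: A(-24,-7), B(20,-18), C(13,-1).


Gx = (-24+20+13)/3 = 9/3 = 3.0000
Gy = (-7- 18- 1)/3 = -26/3 = -8.6667

G = (3.0000, -8.6667)


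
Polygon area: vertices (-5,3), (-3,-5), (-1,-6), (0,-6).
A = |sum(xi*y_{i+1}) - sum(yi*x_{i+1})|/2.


sum(xi*y_{i+1}) = -5*(-5) - 3*(-6) - 1*(-6) + 0*3 = 49
sum(yi*x_{i+1}) = 3*(-3) - 5*(-1) - 6*0 - 6*(-5) = 26
Area = |49 - 26|/2 = 23/2 = 11.5000

11.5000 sq units


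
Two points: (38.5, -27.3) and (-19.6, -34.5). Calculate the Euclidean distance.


dx = -19.6 - 38.5 = -58.1
dy = -34.5 + 27.3 = -7.2
d = sqrt(3375.61 + 51.84) = sqrt(3427.45) = 58.5444

58.5444


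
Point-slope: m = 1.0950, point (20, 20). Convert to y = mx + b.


y - 20 = 1.0950(x - 20)
y = 1.0950x + 20 - 1.0950*20
y = 1.0950x - 1.9000

y = 1.0950x - 1.9000


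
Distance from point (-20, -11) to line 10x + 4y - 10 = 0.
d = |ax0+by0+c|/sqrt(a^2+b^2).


|10*(-20) + 4*(-11) - 10| = |-254| = 254
sqrt(100 + 16) = sqrt(116) = 10.7703
d = 254/sqrt(116) = 23.5833

23.5833


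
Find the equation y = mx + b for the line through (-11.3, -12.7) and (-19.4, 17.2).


m = (29.9)/(-8.1) = -3.6914
b = y1 - m*x1 = -12.7 - (29.9*(-11.3))/(-8.1) = -12.7 - 41.7123 = -54.4123

y = -3.6914x - 54.4123


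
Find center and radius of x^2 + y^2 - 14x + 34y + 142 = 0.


h = -D/2 = 14/2 = 7
k = -E/2 = -34/2 = -17
r^2 = h^2 + k^2 - F = 49 + 289 - 142 = 196
r = 14

Center (7, -17), radius = 14


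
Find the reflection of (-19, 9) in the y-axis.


Reflection rule for y-axis: (-x, y)
(-19, 9) -> (19, 9)

(19, 9)


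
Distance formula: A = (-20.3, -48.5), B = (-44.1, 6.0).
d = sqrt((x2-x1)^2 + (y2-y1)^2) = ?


dx = -44.1 + 20.3 = -23.8
dy = 6.0 + 48.5 = 54.5
d = sqrt(566.44 + 2970.25) = sqrt(3536.69) = 59.4701

59.4701


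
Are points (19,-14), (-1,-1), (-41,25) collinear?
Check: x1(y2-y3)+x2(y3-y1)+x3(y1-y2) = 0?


19*(-1-25) - 1*(25+ 14) - 41*(-14+ 1)
= -494 - 39 + 533 = 0

Yes, collinear (determinant = 0)


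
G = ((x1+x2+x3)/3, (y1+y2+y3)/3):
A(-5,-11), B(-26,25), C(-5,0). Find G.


Gx = (-5- 26- 5)/3 = -36/3 = -12.0000
Gy = (-11+25+0)/3 = 14/3 = 4.6667

G = (-12.0000, 4.6667)


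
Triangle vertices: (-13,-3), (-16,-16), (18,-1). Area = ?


-13*(-16+ 1) = 195
-16*(-1+ 3) = -32
18*(-3+ 16) = 234
sum = 397
Area = |397|/2 = 198.5000

198.5000 sq units


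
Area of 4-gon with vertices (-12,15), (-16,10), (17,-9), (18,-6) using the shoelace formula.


sum(xi*y_{i+1}) = -12*10 - 16*(-9) + 17*(-6) + 18*15 = 192
sum(yi*x_{i+1}) = 15*(-16) + 10*17 - 9*18 - 6*(-12) = -160
Area = |192 + 160|/2 = 352/2 = 176.0000

176.0000 sq units


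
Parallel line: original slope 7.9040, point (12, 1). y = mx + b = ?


Parallel lines have equal slopes.
m2 = 7.9040
b2 = 1 - 7.9040*12 = -93.8480

y = 7.9040x - 93.8480


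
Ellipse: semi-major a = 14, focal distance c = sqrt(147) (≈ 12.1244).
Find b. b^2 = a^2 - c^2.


b^2 = 14^2 - (sqrt(147))^2 = 196 - 147 = 49
b = sqrt(49) = 7

b = 7


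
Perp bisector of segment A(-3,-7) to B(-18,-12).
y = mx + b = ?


Midpoint = (-10.5, -9.5)
Slope of AB = dy/dx = -5/(-15) = 0.3333
Perp slope = -dx/dy = -15/5 = -3.0000
b = My - (perp slope)*Mx = -9.5 + (-15*(-10.5))/(-5) = -9.5 - 31.5000 = -41.0000

y = -3.0000x - 41.0000


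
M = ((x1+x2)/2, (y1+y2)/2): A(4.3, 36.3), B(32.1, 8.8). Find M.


Mx = (4.3 + 32.1)/2 = 36.4/2 = 18.2000
My = (36.3 + 8.8)/2 = 45.1/2 = 22.5500

(18.2000, 22.5500)


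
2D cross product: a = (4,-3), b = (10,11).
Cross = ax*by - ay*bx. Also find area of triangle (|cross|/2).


cross = 4*11 + 3*10 = 44 + 30 = 74
Triangle area = |74|/2 = 74/2 = 37.0000

cross = 74, triangle area = 37.0000


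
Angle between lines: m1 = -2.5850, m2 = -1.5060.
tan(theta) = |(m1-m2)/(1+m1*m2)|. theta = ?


m1-m2 = -1.079
1+m1*m2 = 4.89301
tan(theta) = |-1.079/4.89301| = 0.220519
theta = arctan(|-1.079/4.89301|) = 12.4358 degrees (acute angle)

12.4358 degrees


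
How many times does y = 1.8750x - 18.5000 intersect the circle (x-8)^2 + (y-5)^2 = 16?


Substitute y = 1.8750x - 18.5000: (x-8)^2 + (1.8750x- 18.5000-5)^2 = 16
Expand to Ax^2 + Bx + C = 0, where b-k = -23.5
A = 1+m^2 = 4.515625
B = 2(m(b-k) - h) = 2(1.8750*(-23.5) - 8) = -104.125
C = h^2 + (b-k)^2 - r^2 = 64 + 552.25 - 16 = 600.25
disc = B^2-4AC = 10842.0156 - 10842.0156 = 0
disc = 0

1 intersection point (tangent)


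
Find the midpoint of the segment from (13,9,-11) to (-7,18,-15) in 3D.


Mx = (13- 7)/2 = 3.0000
My = (9+18)/2 = 13.5000
Mz = (-11- 15)/2 = -13.0000

M = (3.0000, 13.5000, -13.0000)


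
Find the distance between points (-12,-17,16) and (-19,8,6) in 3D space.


dx=-7, dy=25, dz=-10
d = sqrt(49+625+100) = sqrt(774) = 27.8209

27.8209


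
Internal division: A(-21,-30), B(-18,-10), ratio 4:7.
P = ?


Px = (4*(-18) + 7*(-21))/11 = -219/11 = -19.9091
Py = (4*(-10) + 7*(-30))/11 = -250/11 = -22.7273

P = (-19.9091, -22.7273)


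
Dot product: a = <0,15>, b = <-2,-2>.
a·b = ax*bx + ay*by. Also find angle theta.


a·b = 0*(-2) + 15*(-2) = 0 - 30 = -30
|a| = sqrt(0+225) = 15.0000
|b| = sqrt(4+4) = 2.8284
cos(theta) = -30/(sqrt(225)*sqrt(8)) = -30/sqrt(1800) = -0.707107
theta = arccos(-30/sqrt(1800)) = 135.0000 degrees

a·b = -30, theta = 135.0000 deg


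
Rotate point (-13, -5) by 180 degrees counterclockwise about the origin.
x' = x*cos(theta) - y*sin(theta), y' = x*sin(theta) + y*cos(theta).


cos(180) = -1, sin(180) = 0
x' = -13*(-1) + 5*0 = 13
y' = -13*0 - 5*(-1) = 5

(13, 5)


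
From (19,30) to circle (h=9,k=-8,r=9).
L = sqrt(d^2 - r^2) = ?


d = sqrt((19-9)^2 + (30+ 8)^2) = sqrt(100+1444) = 39.2938
L = sqrt(1544.0000 - 81) = sqrt(1463.0000) = 38.2492

38.2492


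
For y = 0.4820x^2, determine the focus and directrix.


a = 0.4820
1/(4a) = 0.5187
Focus = (0, 0.5187)
Directrix: y = -0.5187

Focus = (0, 0.5187), Directrix: y = -0.5187


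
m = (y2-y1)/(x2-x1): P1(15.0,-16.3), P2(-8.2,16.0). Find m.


dy = 16.0 + 16.3 = 32.3
dx = -8.2 - 15.0 = -23.2
m = 32.3/(-23.2) = -1.3922

m = -1.3922


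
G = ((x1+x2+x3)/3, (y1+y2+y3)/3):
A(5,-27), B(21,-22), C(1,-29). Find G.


Gx = (5+21+1)/3 = 27/3 = 9.0000
Gy = (-27- 22- 29)/3 = -78/3 = -26.0000

G = (9.0000, -26.0000)


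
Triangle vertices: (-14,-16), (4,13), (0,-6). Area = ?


-14*(13+ 6) = -266
4*(-6+ 16) = 40
0*(-16-13) = 0
sum = -226
Area = |-226|/2 = 113.0000

113.0000 sq units


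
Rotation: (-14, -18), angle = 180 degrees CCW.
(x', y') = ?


cos(180) = -1, sin(180) = 0
x' = -14*(-1) + 18*0 = 14
y' = -14*0 - 18*(-1) = 18

(14, 18)


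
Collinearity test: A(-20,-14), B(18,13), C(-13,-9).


-20*(13+ 9) + 18*(-9+ 14) - 13*(-14-13)
= -440 + 90 + 351 = 1

No, not collinear (determinant = 1)


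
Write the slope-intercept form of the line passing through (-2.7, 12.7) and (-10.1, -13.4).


m = (-26.1)/(-7.4) = 3.5270
b = y1 - m*x1 = 12.7 - (-26.1*(-2.7))/(-7.4) = 12.7 + 9.5230 = 22.2230

y = 3.5270x + 22.2230


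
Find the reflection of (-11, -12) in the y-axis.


Reflection rule for y-axis: (-x, y)
(-11, -12) -> (11, -12)

(11, -12)


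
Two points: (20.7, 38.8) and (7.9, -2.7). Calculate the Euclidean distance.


dx = 7.9 - 20.7 = -12.8
dy = -2.7 - 38.8 = -41.5
d = sqrt(163.84 + 1722.25) = sqrt(1886.09) = 43.4291

43.4291


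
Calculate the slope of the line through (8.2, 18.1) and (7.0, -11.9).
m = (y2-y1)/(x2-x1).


dy = -11.9 - 18.1 = -30.0
dx = 7.0 - 8.2 = -1.2
m = -30.0/(-1.2) = 25.0000

m = 25.0000


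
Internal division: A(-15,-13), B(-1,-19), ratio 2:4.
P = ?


Px = (2*(-1) + 4*(-15))/6 = -62/6 = -10.3333
Py = (2*(-19) + 4*(-13))/6 = -90/6 = -15.0000

P = (-10.3333, -15.0000)


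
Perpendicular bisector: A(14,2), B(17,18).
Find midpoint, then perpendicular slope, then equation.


Midpoint = (15.5, 10)
Slope of AB = dy/dx = 16/3 = 5.3333
Perp slope = -dx/dy = -3/16 = -0.1875
b = My - (perp slope)*Mx = 10 + (3*15.5)/16 = 10 + 2.9062 = 12.9062

y = -0.1875x + 12.9062


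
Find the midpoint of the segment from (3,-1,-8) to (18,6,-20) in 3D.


Mx = (3+18)/2 = 10.5000
My = (-1+6)/2 = 2.5000
Mz = (-8- 20)/2 = -14.0000

M = (10.5000, 2.5000, -14.0000)


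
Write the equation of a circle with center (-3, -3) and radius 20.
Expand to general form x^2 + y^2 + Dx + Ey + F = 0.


(x+ 3)^2 + (y+ 3)^2 = 20^2
D = -2h = 6, E = -2k = 6
F = h^2+k^2-r^2 = 9+9-400 = -382

x^2 + y^2 + 6x + 6y - 382 = 0


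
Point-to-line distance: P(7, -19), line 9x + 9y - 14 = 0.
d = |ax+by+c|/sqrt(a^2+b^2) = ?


|9*7 + 9*(-19) - 14| = |-122| = 122
sqrt(81 + 81) = sqrt(162) = 12.7279
d = 122/sqrt(162) = 9.5852

9.5852


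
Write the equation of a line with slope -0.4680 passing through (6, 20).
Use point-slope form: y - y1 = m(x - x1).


y - 20 = -0.4680(x - 6)
y = -0.4680x + 20 + 0.4680*6
y = -0.4680x + 22.8080

y = -0.4680x + 22.8080


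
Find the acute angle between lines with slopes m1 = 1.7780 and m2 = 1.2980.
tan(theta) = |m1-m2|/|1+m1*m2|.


m1-m2 = 0.48
1+m1*m2 = 3.307844
tan(theta) = |0.48/3.307844| = 0.145110
theta = arctan(|0.48/3.307844|) = 8.2565 degrees (acute angle)

8.2565 degrees


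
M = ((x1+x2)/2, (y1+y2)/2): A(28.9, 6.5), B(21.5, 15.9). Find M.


Mx = (28.9 + 21.5)/2 = 50.4/2 = 25.2000
My = (6.5 + 15.9)/2 = 22.4/2 = 11.2000

(25.2000, 11.2000)


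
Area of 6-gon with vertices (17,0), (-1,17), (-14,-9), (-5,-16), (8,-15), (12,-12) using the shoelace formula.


sum(xi*y_{i+1}) = 17*17 - 1*(-9) - 14*(-16) - 5*(-15) + 8*(-12) + 12*0 = 501
sum(yi*x_{i+1}) = 0*(-1) + 17*(-14) - 9*(-5) - 16*8 - 15*12 - 12*17 = -705
Area = |501 + 705|/2 = 1206/2 = 603.0000

603.0000 sq units


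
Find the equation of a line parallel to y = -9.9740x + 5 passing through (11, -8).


Parallel lines have equal slopes.
m2 = -9.9740
b2 = -8 + 9.9740*11 = 101.7140

y = -9.9740x + 101.7140


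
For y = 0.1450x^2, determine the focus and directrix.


a = 0.1450
1/(4a) = 1.7241
Focus = (0, 1.7241)
Directrix: y = -1.7241

Focus = (0, 1.7241), Directrix: y = -1.7241


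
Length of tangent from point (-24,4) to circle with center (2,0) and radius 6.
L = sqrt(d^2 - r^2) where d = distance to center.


d = sqrt((-24-2)^2 + (4-0)^2) = sqrt(676+16) = 26.3059
L = sqrt(692.0000 - 36) = sqrt(656.0000) = 25.6125

25.6125


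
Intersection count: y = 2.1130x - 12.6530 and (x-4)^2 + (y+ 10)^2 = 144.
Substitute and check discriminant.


Substitute y = 2.1130x - 12.6530: (x-4)^2 + (2.1130x- 12.6530+ 10)^2 = 144
Expand to Ax^2 + Bx + C = 0, where b-k = -2.653
A = 1+m^2 = 5.464769
B = 2(m(b-k) - h) = 2(2.1130*(-2.653) - 4) = -19.211578
C = h^2 + (b-k)^2 - r^2 = 16 + 7.038409 - 144 = -120.961591
disc = B^2-4AC = 369.0847 + 2644.1086 = 3013.1933
disc > 0

2 intersection points


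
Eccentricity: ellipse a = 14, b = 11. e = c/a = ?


c = sqrt(196-121) = sqrt(75) = 8.6603
e = c/a = sqrt(75)/14 = 0.6186

e = 0.6186


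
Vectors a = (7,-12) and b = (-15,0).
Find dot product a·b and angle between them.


a·b = 7*(-15) - 12*0 = -105 + 0 = -105
|a| = sqrt(49+144) = 13.8924
|b| = sqrt(225+0) = 15.0000
cos(theta) = -105/(sqrt(193)*sqrt(225)) = -105/sqrt(43425) = -0.503871
theta = arccos(-105/sqrt(43425)) = 120.2564 degrees

a·b = -105, theta = 120.2564 deg


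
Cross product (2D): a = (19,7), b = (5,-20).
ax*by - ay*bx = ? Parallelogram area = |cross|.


cross = 19*(-20) - 7*5 = -380 - 35 = -415
Parallelogram area = |-415| = 415

cross = -415, parallelogram area = 415


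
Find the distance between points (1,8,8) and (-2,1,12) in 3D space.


dx=-3, dy=-7, dz=4
d = sqrt(9+49+16) = sqrt(74) = 8.6023

8.6023


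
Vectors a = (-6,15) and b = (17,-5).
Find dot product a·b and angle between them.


a·b = -6*17 + 15*(-5) = -102 - 75 = -177
|a| = sqrt(36+225) = 16.1555
|b| = sqrt(289+25) = 17.7200
cos(theta) = -177/(sqrt(261)*sqrt(314)) = -177/sqrt(81954) = -0.618284
theta = arccos(-177/sqrt(81954)) = 128.1909 degrees

a·b = -177, theta = 128.1909 deg


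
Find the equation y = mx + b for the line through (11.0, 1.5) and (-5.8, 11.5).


m = (10.0)/(-16.8) = -0.5952
b = y1 - m*x1 = 1.5 - (10.0*11.0)/(-16.8) = 1.5 + 6.5476 = 8.0476

y = -0.5952x + 8.0476


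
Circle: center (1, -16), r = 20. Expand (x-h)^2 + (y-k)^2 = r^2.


(x-1)^2 + (y+ 16)^2 = 20^2
D = -2h = -2, E = -2k = 32
F = h^2+k^2-r^2 = 1+256-400 = -143

x^2 + y^2 - 2x + 32y - 143 = 0


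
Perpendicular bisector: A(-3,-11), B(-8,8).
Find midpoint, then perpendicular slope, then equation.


Midpoint = (-5.5, -1.5)
Slope of AB = dy/dx = 19/(-5) = -3.8000
Perp slope = -dx/dy = 5/19 = 0.2632
b = My - (perp slope)*Mx = -1.5 + (-5*(-5.5))/19 = -1.5 + 1.4474 = -0.0526

y = 0.2632x - 0.0526


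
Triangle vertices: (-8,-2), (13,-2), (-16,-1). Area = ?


-8*(-2+ 1) = 8
13*(-1+ 2) = 13
-16*(-2+ 2) = 0
sum = 21
Area = |21|/2 = 10.5000

10.5000 sq units


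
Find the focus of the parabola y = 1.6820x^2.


a = 1.6820
4a = 6.7280
focus = (0, 1/6.7280) = (0, 0.1486)

Focus = (0, 0.1486)


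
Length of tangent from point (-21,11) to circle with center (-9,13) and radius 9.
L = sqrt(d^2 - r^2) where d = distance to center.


d = sqrt((-21+ 9)^2 + (11-13)^2) = sqrt(144+4) = 12.1655
L = sqrt(148.0000 - 81) = sqrt(67.0000) = 8.1854

8.1854


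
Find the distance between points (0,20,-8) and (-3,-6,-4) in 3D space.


dx=-3, dy=-26, dz=4
d = sqrt(9+676+16) = sqrt(701) = 26.4764

26.4764


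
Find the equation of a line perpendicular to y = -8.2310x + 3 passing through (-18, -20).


Perpendicular slope = -1/m1 = -1/(-8.2310) = 0.1215
b2 = y0 - m2*x0 = -20 - 18/(-8.2310) = -20 + 2.1869 = -17.8131

y = 0.1215x - 17.8131


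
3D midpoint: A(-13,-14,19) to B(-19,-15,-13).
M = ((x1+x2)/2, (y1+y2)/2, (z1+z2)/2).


Mx = (-13- 19)/2 = -16.0000
My = (-14- 15)/2 = -14.5000
Mz = (19- 13)/2 = 3.0000

M = (-16.0000, -14.5000, 3.0000)


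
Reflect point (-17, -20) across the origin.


Reflection rule for origin: (-x, -y)
(-17, -20) -> (17, 20)

(17, 20)


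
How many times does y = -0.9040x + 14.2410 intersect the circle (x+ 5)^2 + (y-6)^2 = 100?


Substitute y = -0.9040x + 14.2410: (x+ 5)^2 + (-0.9040x+14.2410-6)^2 = 100
Expand to Ax^2 + Bx + C = 0, where b-k = 8.241
A = 1+m^2 = 1.817216
B = 2(m(b-k) - h) = 2(-0.9040*8.241 + 5) = -4.899728
C = h^2 + (b-k)^2 - r^2 = 25 + 67.914081 - 100 = -7.085919
disc = B^2-4AC = 24.0073 + 51.5066 = 75.5139
disc > 0

2 intersection points


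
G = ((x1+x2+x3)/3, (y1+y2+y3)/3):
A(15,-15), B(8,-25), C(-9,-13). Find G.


Gx = (15+8- 9)/3 = 14/3 = 4.6667
Gy = (-15- 25- 13)/3 = -53/3 = -17.6667

G = (4.6667, -17.6667)


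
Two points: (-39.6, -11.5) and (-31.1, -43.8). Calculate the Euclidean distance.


dx = -31.1 + 39.6 = 8.5
dy = -43.8 + 11.5 = -32.3
d = sqrt(72.25 + 1043.29) = sqrt(1115.54) = 33.3997

33.3997


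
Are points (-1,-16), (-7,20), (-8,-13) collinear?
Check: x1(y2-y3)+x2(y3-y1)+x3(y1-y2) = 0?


-1*(20+ 13) - 7*(-13+ 16) - 8*(-16-20)
= -33 - 21 + 288 = 234

No, not collinear (determinant = 234)


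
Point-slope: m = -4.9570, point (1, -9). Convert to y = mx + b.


y + 9 = -4.9570(x - 1)
y = -4.9570x - 9 + 4.9570*1
y = -4.9570x - 4.0430

y = -4.9570x - 4.0430


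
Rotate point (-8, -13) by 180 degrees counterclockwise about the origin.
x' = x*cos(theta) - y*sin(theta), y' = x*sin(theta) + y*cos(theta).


cos(180) = -1, sin(180) = 0
x' = -8*(-1) + 13*0 = 8
y' = -8*0 - 13*(-1) = 13

(8, 13)


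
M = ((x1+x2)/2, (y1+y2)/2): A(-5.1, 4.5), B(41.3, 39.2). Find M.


Mx = (-5.1 + 41.3)/2 = 36.2/2 = 18.1000
My = (4.5 + 39.2)/2 = 43.7/2 = 21.8500

(18.1000, 21.8500)


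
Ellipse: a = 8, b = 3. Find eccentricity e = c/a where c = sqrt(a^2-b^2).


c = sqrt(64-9) = sqrt(55) = 7.4162
e = c/a = sqrt(55)/8 = 0.9270

e = 0.9270


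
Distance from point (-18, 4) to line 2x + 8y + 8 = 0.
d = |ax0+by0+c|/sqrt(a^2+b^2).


|2*(-18) + 8*4 + 8| = |4| = 4
sqrt(4 + 64) = sqrt(68) = 8.2462
d = 4/sqrt(68) = 0.4851

0.4851


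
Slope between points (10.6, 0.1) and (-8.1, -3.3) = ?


dy = -3.3 - 0.1 = -3.4
dx = -8.1 - 10.6 = -18.7
m = -3.4/(-18.7) = 0.1818

m = 0.1818


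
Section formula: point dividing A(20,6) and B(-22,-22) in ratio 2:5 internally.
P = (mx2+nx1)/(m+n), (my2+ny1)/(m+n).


Px = (2*(-22) + 5*20)/7 = 56/7 = 8.0000
Py = (2*(-22) + 5*6)/7 = -14/7 = -2.0000

P = (8.0000, -2.0000)


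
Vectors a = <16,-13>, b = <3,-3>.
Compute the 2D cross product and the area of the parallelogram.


cross = 16*(-3) + 13*3 = -48 + 39 = -9
Parallelogram area = |-9| = 9

cross = -9, parallelogram area = 9


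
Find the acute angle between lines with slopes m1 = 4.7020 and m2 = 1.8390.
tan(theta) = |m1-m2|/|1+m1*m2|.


m1-m2 = 2.863
1+m1*m2 = 9.646978
tan(theta) = |2.863/9.646978| = 0.296777
theta = arctan(|2.863/9.646978|) = 16.5297 degrees (acute angle)

16.5297 degrees


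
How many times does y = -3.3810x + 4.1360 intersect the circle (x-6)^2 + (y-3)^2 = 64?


Substitute y = -3.3810x + 4.1360: (x-6)^2 + (-3.3810x+4.1360-3)^2 = 64
Expand to Ax^2 + Bx + C = 0, where b-k = 1.136
A = 1+m^2 = 12.431161
B = 2(m(b-k) - h) = 2(-3.3810*1.136 - 6) = -19.681632
C = h^2 + (b-k)^2 - r^2 = 36 + 1.290496 - 64 = -26.709504
disc = B^2-4AC = 387.3666 + 1328.1206 = 1715.4872
disc > 0

2 intersection points


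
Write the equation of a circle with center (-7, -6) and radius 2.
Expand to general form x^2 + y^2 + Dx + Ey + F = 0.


(x+ 7)^2 + (y+ 6)^2 = 2^2
D = -2h = 14, E = -2k = 12
F = h^2+k^2-r^2 = 49+36-4 = 81

x^2 + y^2 + 14x + 12y + 81 = 0


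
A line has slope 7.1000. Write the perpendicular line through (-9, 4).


Perpendicular slope = -1/m1 = -1/7.1000 = -0.1408
b2 = y0 - m2*x0 = 4 - 9/7.1000 = 4 - 1.2676 = 2.7324

y = -0.1408x + 2.7324


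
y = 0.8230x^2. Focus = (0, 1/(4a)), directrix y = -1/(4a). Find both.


a = 0.8230
1/(4a) = 0.3038
Focus = (0, 0.3038)
Directrix: y = -0.3038

Focus = (0, 0.3038), Directrix: y = -0.3038


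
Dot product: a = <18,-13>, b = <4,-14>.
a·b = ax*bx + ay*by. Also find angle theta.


a·b = 18*4 - 13*(-14) = 72 + 182 = 254
|a| = sqrt(324+169) = 22.2036
|b| = sqrt(16+196) = 14.5602
cos(theta) = 254/(sqrt(493)*sqrt(212)) = 254/sqrt(104516) = 0.785674
theta = arccos(254/sqrt(104516)) = 38.2170 degrees

a·b = 254, theta = 38.2170 deg


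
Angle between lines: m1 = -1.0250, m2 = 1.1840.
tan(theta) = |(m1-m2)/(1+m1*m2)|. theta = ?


m1-m2 = -2.209
1+m1*m2 = -0.2136
tan(theta) = |-2.209/(-0.2136)| = 10.341760
theta = arctan(|-2.209/(-0.2136)|) = 84.4769 degrees (acute angle)

84.4769 degrees


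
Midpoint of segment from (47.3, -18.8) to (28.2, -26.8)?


Mx = (47.3 + 28.2)/2 = 75.5/2 = 37.7500
My = (-18.8 - 26.8)/2 = -45.6/2 = -22.8000

(37.7500, -22.8000)


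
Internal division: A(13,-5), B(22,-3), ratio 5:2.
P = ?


Px = (5*22 + 2*13)/7 = 136/7 = 19.4286
Py = (5*(-3) + 2*(-5))/7 = -25/7 = -3.5714

P = (19.4286, -3.5714)


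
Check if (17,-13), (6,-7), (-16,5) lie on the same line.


17*(-7-5) + 6*(5+ 13) - 16*(-13+ 7)
= -204 + 108 + 96 = 0

Yes, collinear (determinant = 0)


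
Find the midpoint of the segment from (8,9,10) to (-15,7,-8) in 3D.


Mx = (8- 15)/2 = -3.5000
My = (9+7)/2 = 8.0000
Mz = (10- 8)/2 = 1.0000

M = (-3.5000, 8.0000, 1.0000)


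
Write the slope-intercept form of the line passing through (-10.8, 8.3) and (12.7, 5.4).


m = (-2.9)/(23.5) = -0.1234
b = y1 - m*x1 = 8.3 - (-2.9*(-10.8))/(23.5) = 8.3 - 1.3328 = 6.9672

y = -0.1234x + 6.9672


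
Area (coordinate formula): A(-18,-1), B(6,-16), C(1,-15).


-18*(-16+ 15) = 18
6*(-15+ 1) = -84
1*(-1+ 16) = 15
sum = -51
Area = |-51|/2 = 25.5000

25.5000 sq units


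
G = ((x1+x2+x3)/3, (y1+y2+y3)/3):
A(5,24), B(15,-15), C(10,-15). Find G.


Gx = (5+15+10)/3 = 30/3 = 10.0000
Gy = (24- 15- 15)/3 = -6/3 = -2.0000

G = (10.0000, -2.0000)


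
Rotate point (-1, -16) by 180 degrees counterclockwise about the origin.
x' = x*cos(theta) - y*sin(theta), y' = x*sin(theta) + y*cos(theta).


cos(180) = -1, sin(180) = 0
x' = -1*(-1) + 16*0 = 1
y' = -1*0 - 16*(-1) = 16

(1, 16)


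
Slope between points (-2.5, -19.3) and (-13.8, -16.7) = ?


dy = -16.7 + 19.3 = 2.6
dx = -13.8 + 2.5 = -11.3
m = 2.6/(-11.3) = -0.2301

m = -0.2301


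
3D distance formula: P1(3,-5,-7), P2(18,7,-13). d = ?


dx=15, dy=12, dz=-6
d = sqrt(225+144+36) = sqrt(405) = 20.1246

20.1246


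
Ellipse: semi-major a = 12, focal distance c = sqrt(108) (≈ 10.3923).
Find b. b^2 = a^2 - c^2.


b^2 = 12^2 - (sqrt(108))^2 = 144 - 108 = 36
b = sqrt(36) = 6

b = 6


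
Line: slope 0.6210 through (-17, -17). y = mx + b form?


y + 17 = 0.6210(x + 17)
y = 0.6210x - 17 - 0.6210*(-17)
y = 0.6210x - 6.4430

y = 0.6210x - 6.4430


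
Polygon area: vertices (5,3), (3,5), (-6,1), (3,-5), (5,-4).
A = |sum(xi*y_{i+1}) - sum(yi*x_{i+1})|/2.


sum(xi*y_{i+1}) = 5*5 + 3*1 - 6*(-5) + 3*(-4) + 5*3 = 61
sum(yi*x_{i+1}) = 3*3 + 5*(-6) + 1*3 - 5*5 - 4*5 = -63
Area = |61 + 63|/2 = 124/2 = 62.0000

62.0000 sq units


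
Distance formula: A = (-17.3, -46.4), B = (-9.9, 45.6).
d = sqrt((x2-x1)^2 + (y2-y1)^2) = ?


dx = -9.9 + 17.3 = 7.4
dy = 45.6 + 46.4 = 92.0
d = sqrt(54.76 + 8464.0) = sqrt(8518.76) = 92.2971

92.2971


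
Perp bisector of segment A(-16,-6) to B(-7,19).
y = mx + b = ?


Midpoint = (-11.5, 6.5)
Slope of AB = dy/dx = 25/9 = 2.7778
Perp slope = -dx/dy = -9/25 = -0.3600
b = My - (perp slope)*Mx = 6.5 + (9*(-11.5))/25 = 6.5 - 4.1400 = 2.3600

y = -0.3600x + 2.3600


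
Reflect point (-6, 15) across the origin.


Reflection rule for origin: (-x, -y)
(-6, 15) -> (6, -15)

(6, -15)


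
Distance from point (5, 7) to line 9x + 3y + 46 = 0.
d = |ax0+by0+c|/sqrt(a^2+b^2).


|9*5 + 3*7 + 46| = |112| = 112
sqrt(81 + 9) = sqrt(90) = 9.4868
d = 112/sqrt(90) = 11.8058

11.8058


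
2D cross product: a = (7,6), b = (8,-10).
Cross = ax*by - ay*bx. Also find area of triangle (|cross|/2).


cross = 7*(-10) - 6*8 = -70 - 48 = -118
Triangle area = |-118|/2 = 118/2 = 59.0000

cross = -118, triangle area = 59.0000


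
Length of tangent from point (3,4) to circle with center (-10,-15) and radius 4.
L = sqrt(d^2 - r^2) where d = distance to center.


d = sqrt((3+ 10)^2 + (4+ 15)^2) = sqrt(169+361) = 23.0217
L = sqrt(530.0000 - 16) = sqrt(514.0000) = 22.6716

22.6716


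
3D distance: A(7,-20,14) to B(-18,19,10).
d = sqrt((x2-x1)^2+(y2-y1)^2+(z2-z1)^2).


dx=-25, dy=39, dz=-4
d = sqrt(625+1521+16) = sqrt(2162) = 46.4973

46.4973


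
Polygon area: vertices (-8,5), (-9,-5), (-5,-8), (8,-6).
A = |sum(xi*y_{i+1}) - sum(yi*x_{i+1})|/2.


sum(xi*y_{i+1}) = -8*(-5) - 9*(-8) - 5*(-6) + 8*5 = 182
sum(yi*x_{i+1}) = 5*(-9) - 5*(-5) - 8*8 - 6*(-8) = -36
Area = |182 + 36|/2 = 218/2 = 109.0000

109.0000 sq units
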